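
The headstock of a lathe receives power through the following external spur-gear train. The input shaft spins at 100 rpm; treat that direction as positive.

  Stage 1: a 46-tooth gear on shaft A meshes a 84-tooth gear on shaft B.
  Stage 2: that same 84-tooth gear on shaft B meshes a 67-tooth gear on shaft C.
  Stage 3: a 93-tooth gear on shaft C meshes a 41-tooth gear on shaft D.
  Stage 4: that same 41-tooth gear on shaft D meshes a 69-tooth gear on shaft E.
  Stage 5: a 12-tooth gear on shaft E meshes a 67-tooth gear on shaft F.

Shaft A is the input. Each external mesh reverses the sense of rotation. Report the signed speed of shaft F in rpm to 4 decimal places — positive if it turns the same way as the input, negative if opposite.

-16.5738 rpm (opposite to input, |ω| = 16.5738 rpm)

Stage 1 [46T→84T]: ω = 100.0000×46/84 = 54.7619 rpm, dir flips to −; running = −54.7619
Stage 2 [84T→67T]: ω = 54.7619×84/67 = 68.6567 rpm, dir flips to +; running = +68.6567
Stage 3 [93T→41T]: ω = 68.6567×93/41 = 155.7335 rpm, dir flips to −; running = −155.7335
Stage 4 [41T→69T]: ω = 155.7335×41/69 = 92.5373 rpm, dir flips to +; running = +92.5373
Stage 5 [12T→67T]: ω = 92.5373×12/67 = 16.5738 rpm, dir flips to −; running = −16.5738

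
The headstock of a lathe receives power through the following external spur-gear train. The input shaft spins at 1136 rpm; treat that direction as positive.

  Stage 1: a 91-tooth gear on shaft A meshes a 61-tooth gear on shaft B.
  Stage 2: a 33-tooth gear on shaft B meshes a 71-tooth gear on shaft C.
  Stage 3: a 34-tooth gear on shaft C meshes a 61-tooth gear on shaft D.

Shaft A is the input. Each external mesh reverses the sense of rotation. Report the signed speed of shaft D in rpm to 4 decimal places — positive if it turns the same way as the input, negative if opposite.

-439.0304 rpm (opposite to input, |ω| = 439.0304 rpm)

Stage 1 [91T→61T]: ω = 1136.0000×91/61 = 1694.6885 rpm, dir flips to −; running = −1694.6885
Stage 2 [33T→71T]: ω = 1694.6885×33/71 = 787.6721 rpm, dir flips to +; running = +787.6721
Stage 3 [34T→61T]: ω = 787.6721×34/61 = 439.0304 rpm, dir flips to −; running = −439.0304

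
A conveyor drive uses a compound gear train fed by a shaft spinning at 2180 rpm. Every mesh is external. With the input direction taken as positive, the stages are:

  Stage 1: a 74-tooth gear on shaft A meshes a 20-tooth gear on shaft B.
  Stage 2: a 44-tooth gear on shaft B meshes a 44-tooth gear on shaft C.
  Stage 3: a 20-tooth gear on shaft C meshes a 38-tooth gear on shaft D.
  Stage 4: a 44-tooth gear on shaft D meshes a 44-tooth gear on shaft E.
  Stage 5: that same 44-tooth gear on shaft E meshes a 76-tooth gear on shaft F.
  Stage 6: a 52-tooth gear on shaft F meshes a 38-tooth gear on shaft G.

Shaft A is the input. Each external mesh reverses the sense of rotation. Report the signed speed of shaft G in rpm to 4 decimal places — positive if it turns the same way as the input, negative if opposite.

+3363.2833 rpm (same as input, |ω| = 3363.2833 rpm)

Stage 1 [74T→20T]: ω = 2180.0000×74/20 = 8066.0000 rpm, dir flips to −; running = −8066.0000
Stage 2 [44T→44T]: ω = 8066.0000×44/44 = 8066.0000 rpm, dir flips to +; running = +8066.0000
Stage 3 [20T→38T]: ω = 8066.0000×20/38 = 4245.2632 rpm, dir flips to −; running = −4245.2632
Stage 4 [44T→44T]: ω = 4245.2632×44/44 = 4245.2632 rpm, dir flips to +; running = +4245.2632
Stage 5 [44T→76T]: ω = 4245.2632×44/76 = 2457.7839 rpm, dir flips to −; running = −2457.7839
Stage 6 [52T→38T]: ω = 2457.7839×52/38 = 3363.2833 rpm, dir flips to +; running = +3363.2833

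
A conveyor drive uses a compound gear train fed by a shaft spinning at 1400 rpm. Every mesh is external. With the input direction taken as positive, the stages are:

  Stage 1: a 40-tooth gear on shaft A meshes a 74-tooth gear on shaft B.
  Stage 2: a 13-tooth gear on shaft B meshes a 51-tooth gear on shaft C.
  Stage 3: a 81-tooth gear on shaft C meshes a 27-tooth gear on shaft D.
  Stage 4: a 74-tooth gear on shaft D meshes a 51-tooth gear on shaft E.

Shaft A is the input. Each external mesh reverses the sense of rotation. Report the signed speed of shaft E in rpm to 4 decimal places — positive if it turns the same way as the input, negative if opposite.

Stage 1 [40T→74T]: ω = 1400.0000×40/74 = 756.7568 rpm, dir flips to −; running = −756.7568
Stage 2 [13T→51T]: ω = 756.7568×13/51 = 192.8988 rpm, dir flips to +; running = +192.8988
Stage 3 [81T→27T]: ω = 192.8988×81/27 = 578.6963 rpm, dir flips to −; running = −578.6963
Stage 4 [74T→51T]: ω = 578.6963×74/51 = 839.6770 rpm, dir flips to +; running = +839.6770

+839.6770 rpm (same as input, |ω| = 839.6770 rpm)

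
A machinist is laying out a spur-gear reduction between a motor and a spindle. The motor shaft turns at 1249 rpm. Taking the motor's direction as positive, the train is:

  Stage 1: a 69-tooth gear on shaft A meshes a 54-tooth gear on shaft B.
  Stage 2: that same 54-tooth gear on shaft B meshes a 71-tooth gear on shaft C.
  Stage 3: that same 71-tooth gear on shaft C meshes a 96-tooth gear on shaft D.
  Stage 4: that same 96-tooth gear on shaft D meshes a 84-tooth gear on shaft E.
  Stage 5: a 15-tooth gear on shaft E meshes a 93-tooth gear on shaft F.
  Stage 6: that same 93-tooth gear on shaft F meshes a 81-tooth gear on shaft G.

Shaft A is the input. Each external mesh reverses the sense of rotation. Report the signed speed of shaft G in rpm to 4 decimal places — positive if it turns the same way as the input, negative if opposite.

Stage 1 [69T→54T]: ω = 1249.0000×69/54 = 1595.9444 rpm, dir flips to −; running = −1595.9444
Stage 2 [54T→71T]: ω = 1595.9444×54/71 = 1213.8169 rpm, dir flips to +; running = +1213.8169
Stage 3 [71T→96T]: ω = 1213.8169×71/96 = 897.7188 rpm, dir flips to −; running = −897.7188
Stage 4 [96T→84T]: ω = 897.7188×96/84 = 1025.9643 rpm, dir flips to +; running = +1025.9643
Stage 5 [15T→93T]: ω = 1025.9643×15/93 = 165.4781 rpm, dir flips to −; running = −165.4781
Stage 6 [93T→81T]: ω = 165.4781×93/81 = 189.9934 rpm, dir flips to +; running = +189.9934

+189.9934 rpm (same as input, |ω| = 189.9934 rpm)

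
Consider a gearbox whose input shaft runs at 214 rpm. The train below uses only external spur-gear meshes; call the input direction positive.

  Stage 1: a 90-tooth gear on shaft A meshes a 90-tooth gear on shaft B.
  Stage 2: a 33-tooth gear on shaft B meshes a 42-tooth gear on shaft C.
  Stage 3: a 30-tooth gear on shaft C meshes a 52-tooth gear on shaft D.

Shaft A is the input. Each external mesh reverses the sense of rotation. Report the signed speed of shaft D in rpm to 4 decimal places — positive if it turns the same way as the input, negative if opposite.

Stage 1 [90T→90T]: ω = 214.0000×90/90 = 214.0000 rpm, dir flips to −; running = −214.0000
Stage 2 [33T→42T]: ω = 214.0000×33/42 = 168.1429 rpm, dir flips to +; running = +168.1429
Stage 3 [30T→52T]: ω = 168.1429×30/52 = 97.0055 rpm, dir flips to −; running = −97.0055

-97.0055 rpm (opposite to input, |ω| = 97.0055 rpm)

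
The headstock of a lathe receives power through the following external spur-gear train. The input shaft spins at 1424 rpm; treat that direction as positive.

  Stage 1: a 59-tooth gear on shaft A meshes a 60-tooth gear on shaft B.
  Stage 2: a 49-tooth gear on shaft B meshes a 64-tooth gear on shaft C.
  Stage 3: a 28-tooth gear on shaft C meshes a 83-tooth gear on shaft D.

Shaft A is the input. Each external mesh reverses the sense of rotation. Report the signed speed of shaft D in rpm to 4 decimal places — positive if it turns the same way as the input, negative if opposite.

-361.6653 rpm (opposite to input, |ω| = 361.6653 rpm)

Stage 1 [59T→60T]: ω = 1424.0000×59/60 = 1400.2667 rpm, dir flips to −; running = −1400.2667
Stage 2 [49T→64T]: ω = 1400.2667×49/64 = 1072.0792 rpm, dir flips to +; running = +1072.0792
Stage 3 [28T→83T]: ω = 1072.0792×28/83 = 361.6653 rpm, dir flips to −; running = −361.6653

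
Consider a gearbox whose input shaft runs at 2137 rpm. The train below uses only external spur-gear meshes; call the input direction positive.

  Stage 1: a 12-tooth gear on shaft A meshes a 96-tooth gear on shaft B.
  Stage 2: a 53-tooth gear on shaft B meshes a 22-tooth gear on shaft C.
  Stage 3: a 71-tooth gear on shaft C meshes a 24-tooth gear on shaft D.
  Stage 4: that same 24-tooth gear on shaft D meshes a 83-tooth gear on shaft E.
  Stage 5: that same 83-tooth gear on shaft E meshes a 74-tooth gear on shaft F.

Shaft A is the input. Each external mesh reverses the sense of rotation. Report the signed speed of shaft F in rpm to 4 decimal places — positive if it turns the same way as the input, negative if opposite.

-617.4394 rpm (opposite to input, |ω| = 617.4394 rpm)

Stage 1 [12T→96T]: ω = 2137.0000×12/96 = 267.1250 rpm, dir flips to −; running = −267.1250
Stage 2 [53T→22T]: ω = 267.1250×53/22 = 643.5284 rpm, dir flips to +; running = +643.5284
Stage 3 [71T→24T]: ω = 643.5284×71/24 = 1903.7715 rpm, dir flips to −; running = −1903.7715
Stage 4 [24T→83T]: ω = 1903.7715×24/83 = 550.4882 rpm, dir flips to +; running = +550.4882
Stage 5 [83T→74T]: ω = 550.4882×83/74 = 617.4394 rpm, dir flips to −; running = −617.4394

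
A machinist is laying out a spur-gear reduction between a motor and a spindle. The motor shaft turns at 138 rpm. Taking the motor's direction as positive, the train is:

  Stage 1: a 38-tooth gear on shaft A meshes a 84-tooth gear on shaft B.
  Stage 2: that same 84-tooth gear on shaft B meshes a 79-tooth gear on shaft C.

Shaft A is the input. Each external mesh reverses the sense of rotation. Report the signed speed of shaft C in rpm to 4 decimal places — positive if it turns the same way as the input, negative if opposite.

+66.3797 rpm (same as input, |ω| = 66.3797 rpm)

Stage 1 [38T→84T]: ω = 138.0000×38/84 = 62.4286 rpm, dir flips to −; running = −62.4286
Stage 2 [84T→79T]: ω = 62.4286×84/79 = 66.3797 rpm, dir flips to +; running = +66.3797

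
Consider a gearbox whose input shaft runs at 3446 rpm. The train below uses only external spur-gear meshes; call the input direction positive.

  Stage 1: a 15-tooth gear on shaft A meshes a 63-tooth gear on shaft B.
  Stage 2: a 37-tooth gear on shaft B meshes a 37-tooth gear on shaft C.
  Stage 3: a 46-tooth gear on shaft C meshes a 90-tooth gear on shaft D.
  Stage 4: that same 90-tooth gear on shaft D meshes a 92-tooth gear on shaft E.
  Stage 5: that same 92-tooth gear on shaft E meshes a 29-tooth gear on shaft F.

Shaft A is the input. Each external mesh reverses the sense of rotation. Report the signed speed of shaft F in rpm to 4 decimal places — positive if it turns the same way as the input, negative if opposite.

Stage 1 [15T→63T]: ω = 3446.0000×15/63 = 820.4762 rpm, dir flips to −; running = −820.4762
Stage 2 [37T→37T]: ω = 820.4762×37/37 = 820.4762 rpm, dir flips to +; running = +820.4762
Stage 3 [46T→90T]: ω = 820.4762×46/90 = 419.3545 rpm, dir flips to −; running = −419.3545
Stage 4 [90T→92T]: ω = 419.3545×90/92 = 410.2381 rpm, dir flips to +; running = +410.2381
Stage 5 [92T→29T]: ω = 410.2381×92/29 = 1301.4450 rpm, dir flips to −; running = −1301.4450

-1301.4450 rpm (opposite to input, |ω| = 1301.4450 rpm)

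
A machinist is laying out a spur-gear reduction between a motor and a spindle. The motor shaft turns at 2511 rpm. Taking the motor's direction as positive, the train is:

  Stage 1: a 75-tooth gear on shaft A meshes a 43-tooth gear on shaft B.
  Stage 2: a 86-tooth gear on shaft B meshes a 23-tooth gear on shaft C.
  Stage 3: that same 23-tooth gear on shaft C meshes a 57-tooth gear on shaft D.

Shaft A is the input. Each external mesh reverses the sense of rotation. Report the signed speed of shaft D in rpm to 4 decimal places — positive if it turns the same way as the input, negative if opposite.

Stage 1 [75T→43T]: ω = 2511.0000×75/43 = 4379.6512 rpm, dir flips to −; running = −4379.6512
Stage 2 [86T→23T]: ω = 4379.6512×86/23 = 16376.0870 rpm, dir flips to +; running = +16376.0870
Stage 3 [23T→57T]: ω = 16376.0870×23/57 = 6607.8947 rpm, dir flips to −; running = −6607.8947

-6607.8947 rpm (opposite to input, |ω| = 6607.8947 rpm)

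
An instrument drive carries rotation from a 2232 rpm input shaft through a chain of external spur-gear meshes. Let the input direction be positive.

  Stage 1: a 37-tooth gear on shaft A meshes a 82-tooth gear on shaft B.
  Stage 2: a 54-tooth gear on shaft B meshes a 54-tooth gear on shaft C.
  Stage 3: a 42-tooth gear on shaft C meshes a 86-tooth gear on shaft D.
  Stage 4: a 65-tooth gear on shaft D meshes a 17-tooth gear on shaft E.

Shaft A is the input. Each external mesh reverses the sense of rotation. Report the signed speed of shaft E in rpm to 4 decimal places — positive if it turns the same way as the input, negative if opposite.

Stage 1 [37T→82T]: ω = 2232.0000×37/82 = 1007.1220 rpm, dir flips to −; running = −1007.1220
Stage 2 [54T→54T]: ω = 1007.1220×54/54 = 1007.1220 rpm, dir flips to +; running = +1007.1220
Stage 3 [42T→86T]: ω = 1007.1220×42/86 = 491.8503 rpm, dir flips to −; running = −491.8503
Stage 4 [65T→17T]: ω = 491.8503×65/17 = 1880.6039 rpm, dir flips to +; running = +1880.6039

+1880.6039 rpm (same as input, |ω| = 1880.6039 rpm)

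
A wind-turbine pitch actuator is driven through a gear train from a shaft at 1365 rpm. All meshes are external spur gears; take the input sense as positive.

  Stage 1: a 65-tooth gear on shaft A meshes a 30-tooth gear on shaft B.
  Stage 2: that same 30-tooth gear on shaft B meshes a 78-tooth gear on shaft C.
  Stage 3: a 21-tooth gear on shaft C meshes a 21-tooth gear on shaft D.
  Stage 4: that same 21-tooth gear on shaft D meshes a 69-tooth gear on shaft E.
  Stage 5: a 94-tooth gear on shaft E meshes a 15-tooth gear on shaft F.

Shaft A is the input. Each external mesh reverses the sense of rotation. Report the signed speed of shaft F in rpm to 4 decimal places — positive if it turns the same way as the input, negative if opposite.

-2169.4928 rpm (opposite to input, |ω| = 2169.4928 rpm)

Stage 1 [65T→30T]: ω = 1365.0000×65/30 = 2957.5000 rpm, dir flips to −; running = −2957.5000
Stage 2 [30T→78T]: ω = 2957.5000×30/78 = 1137.5000 rpm, dir flips to +; running = +1137.5000
Stage 3 [21T→21T]: ω = 1137.5000×21/21 = 1137.5000 rpm, dir flips to −; running = −1137.5000
Stage 4 [21T→69T]: ω = 1137.5000×21/69 = 346.1957 rpm, dir flips to +; running = +346.1957
Stage 5 [94T→15T]: ω = 346.1957×94/15 = 2169.4928 rpm, dir flips to −; running = −2169.4928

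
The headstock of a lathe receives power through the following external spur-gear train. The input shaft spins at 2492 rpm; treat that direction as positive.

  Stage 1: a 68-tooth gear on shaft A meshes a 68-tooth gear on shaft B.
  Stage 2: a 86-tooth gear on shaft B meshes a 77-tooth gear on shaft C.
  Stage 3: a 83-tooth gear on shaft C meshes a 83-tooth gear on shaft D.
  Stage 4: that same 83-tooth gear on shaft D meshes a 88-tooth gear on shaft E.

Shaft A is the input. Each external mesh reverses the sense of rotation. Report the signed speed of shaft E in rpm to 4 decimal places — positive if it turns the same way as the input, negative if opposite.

Stage 1 [68T→68T]: ω = 2492.0000×68/68 = 2492.0000 rpm, dir flips to −; running = −2492.0000
Stage 2 [86T→77T]: ω = 2492.0000×86/77 = 2783.2727 rpm, dir flips to +; running = +2783.2727
Stage 3 [83T→83T]: ω = 2783.2727×83/83 = 2783.2727 rpm, dir flips to −; running = −2783.2727
Stage 4 [83T→88T]: ω = 2783.2727×83/88 = 2625.1322 rpm, dir flips to +; running = +2625.1322

+2625.1322 rpm (same as input, |ω| = 2625.1322 rpm)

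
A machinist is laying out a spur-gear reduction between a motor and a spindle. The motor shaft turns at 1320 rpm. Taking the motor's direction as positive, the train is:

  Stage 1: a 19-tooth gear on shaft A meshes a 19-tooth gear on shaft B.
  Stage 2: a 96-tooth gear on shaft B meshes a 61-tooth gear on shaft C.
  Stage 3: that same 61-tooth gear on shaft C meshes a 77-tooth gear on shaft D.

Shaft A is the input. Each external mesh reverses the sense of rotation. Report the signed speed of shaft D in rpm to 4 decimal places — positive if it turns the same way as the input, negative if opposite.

Stage 1 [19T→19T]: ω = 1320.0000×19/19 = 1320.0000 rpm, dir flips to −; running = −1320.0000
Stage 2 [96T→61T]: ω = 1320.0000×96/61 = 2077.3770 rpm, dir flips to +; running = +2077.3770
Stage 3 [61T→77T]: ω = 2077.3770×61/77 = 1645.7143 rpm, dir flips to −; running = −1645.7143

-1645.7143 rpm (opposite to input, |ω| = 1645.7143 rpm)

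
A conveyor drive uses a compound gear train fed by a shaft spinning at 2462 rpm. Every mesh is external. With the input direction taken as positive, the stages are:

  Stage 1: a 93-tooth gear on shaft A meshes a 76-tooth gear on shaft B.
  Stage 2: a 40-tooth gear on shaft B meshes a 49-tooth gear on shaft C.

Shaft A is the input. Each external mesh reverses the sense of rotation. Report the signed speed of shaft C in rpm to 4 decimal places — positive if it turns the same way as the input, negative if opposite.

Stage 1 [93T→76T]: ω = 2462.0000×93/76 = 3012.7105 rpm, dir flips to −; running = −3012.7105
Stage 2 [40T→49T]: ω = 3012.7105×40/49 = 2459.3555 rpm, dir flips to +; running = +2459.3555

+2459.3555 rpm (same as input, |ω| = 2459.3555 rpm)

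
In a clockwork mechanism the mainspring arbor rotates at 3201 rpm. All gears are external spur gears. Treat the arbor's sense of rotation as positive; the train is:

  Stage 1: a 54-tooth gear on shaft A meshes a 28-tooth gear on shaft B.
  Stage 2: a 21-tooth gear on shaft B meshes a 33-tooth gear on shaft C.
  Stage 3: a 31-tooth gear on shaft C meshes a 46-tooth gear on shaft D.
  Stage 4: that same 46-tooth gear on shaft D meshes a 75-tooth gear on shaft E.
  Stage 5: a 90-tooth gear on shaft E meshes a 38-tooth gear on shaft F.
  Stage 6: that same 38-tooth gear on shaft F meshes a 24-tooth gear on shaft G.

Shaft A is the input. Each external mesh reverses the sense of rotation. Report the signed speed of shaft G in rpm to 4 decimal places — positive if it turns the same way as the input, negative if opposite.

+6089.1750 rpm (same as input, |ω| = 6089.1750 rpm)

Stage 1 [54T→28T]: ω = 3201.0000×54/28 = 6173.3571 rpm, dir flips to −; running = −6173.3571
Stage 2 [21T→33T]: ω = 6173.3571×21/33 = 3928.5000 rpm, dir flips to +; running = +3928.5000
Stage 3 [31T→46T]: ω = 3928.5000×31/46 = 2647.4674 rpm, dir flips to −; running = −2647.4674
Stage 4 [46T→75T]: ω = 2647.4674×46/75 = 1623.7800 rpm, dir flips to +; running = +1623.7800
Stage 5 [90T→38T]: ω = 1623.7800×90/38 = 3845.7947 rpm, dir flips to −; running = −3845.7947
Stage 6 [38T→24T]: ω = 3845.7947×38/24 = 6089.1750 rpm, dir flips to +; running = +6089.1750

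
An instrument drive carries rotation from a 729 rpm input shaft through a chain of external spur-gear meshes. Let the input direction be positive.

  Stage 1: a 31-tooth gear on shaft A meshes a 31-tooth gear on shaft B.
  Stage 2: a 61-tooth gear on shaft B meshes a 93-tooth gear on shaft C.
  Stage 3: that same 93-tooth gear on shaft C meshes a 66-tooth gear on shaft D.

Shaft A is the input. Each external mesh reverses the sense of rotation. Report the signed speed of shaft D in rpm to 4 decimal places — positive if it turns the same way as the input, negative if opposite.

Stage 1 [31T→31T]: ω = 729.0000×31/31 = 729.0000 rpm, dir flips to −; running = −729.0000
Stage 2 [61T→93T]: ω = 729.0000×61/93 = 478.1613 rpm, dir flips to +; running = +478.1613
Stage 3 [93T→66T]: ω = 478.1613×93/66 = 673.7727 rpm, dir flips to −; running = −673.7727

-673.7727 rpm (opposite to input, |ω| = 673.7727 rpm)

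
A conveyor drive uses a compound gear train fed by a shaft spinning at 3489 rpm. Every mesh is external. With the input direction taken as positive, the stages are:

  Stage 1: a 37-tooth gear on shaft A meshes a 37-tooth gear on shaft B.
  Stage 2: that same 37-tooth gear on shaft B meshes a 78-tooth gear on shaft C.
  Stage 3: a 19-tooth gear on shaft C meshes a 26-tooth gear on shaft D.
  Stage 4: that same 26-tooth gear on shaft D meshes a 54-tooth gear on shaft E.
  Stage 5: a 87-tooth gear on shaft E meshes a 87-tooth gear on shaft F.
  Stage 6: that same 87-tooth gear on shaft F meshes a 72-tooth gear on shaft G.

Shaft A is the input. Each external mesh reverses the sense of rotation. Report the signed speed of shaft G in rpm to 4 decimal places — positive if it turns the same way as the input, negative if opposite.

Stage 1 [37T→37T]: ω = 3489.0000×37/37 = 3489.0000 rpm, dir flips to −; running = −3489.0000
Stage 2 [37T→78T]: ω = 3489.0000×37/78 = 1655.0385 rpm, dir flips to +; running = +1655.0385
Stage 3 [19T→26T]: ω = 1655.0385×19/26 = 1209.4512 rpm, dir flips to −; running = −1209.4512
Stage 4 [26T→54T]: ω = 1209.4512×26/54 = 582.3283 rpm, dir flips to +; running = +582.3283
Stage 5 [87T→87T]: ω = 582.3283×87/87 = 582.3283 rpm, dir flips to −; running = −582.3283
Stage 6 [87T→72T]: ω = 582.3283×87/72 = 703.6468 rpm, dir flips to +; running = +703.6468

+703.6468 rpm (same as input, |ω| = 703.6468 rpm)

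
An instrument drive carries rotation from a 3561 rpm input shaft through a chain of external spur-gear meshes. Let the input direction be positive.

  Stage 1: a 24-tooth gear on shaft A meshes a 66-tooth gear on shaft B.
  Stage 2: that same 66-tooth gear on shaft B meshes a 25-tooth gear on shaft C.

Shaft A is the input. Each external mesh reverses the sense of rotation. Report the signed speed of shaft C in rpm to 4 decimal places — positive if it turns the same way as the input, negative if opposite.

+3418.5600 rpm (same as input, |ω| = 3418.5600 rpm)

Stage 1 [24T→66T]: ω = 3561.0000×24/66 = 1294.9091 rpm, dir flips to −; running = −1294.9091
Stage 2 [66T→25T]: ω = 1294.9091×66/25 = 3418.5600 rpm, dir flips to +; running = +3418.5600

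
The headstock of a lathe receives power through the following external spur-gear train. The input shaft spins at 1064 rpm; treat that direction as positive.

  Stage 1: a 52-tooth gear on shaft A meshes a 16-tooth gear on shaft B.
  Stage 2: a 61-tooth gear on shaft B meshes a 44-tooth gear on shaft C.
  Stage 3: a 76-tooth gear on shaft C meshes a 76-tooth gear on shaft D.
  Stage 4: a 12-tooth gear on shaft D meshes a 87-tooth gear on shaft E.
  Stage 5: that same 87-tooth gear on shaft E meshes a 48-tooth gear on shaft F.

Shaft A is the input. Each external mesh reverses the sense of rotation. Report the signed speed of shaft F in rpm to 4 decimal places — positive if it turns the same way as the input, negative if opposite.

-1198.5114 rpm (opposite to input, |ω| = 1198.5114 rpm)

Stage 1 [52T→16T]: ω = 1064.0000×52/16 = 3458.0000 rpm, dir flips to −; running = −3458.0000
Stage 2 [61T→44T]: ω = 3458.0000×61/44 = 4794.0455 rpm, dir flips to +; running = +4794.0455
Stage 3 [76T→76T]: ω = 4794.0455×76/76 = 4794.0455 rpm, dir flips to −; running = −4794.0455
Stage 4 [12T→87T]: ω = 4794.0455×12/87 = 661.2476 rpm, dir flips to +; running = +661.2476
Stage 5 [87T→48T]: ω = 661.2476×87/48 = 1198.5114 rpm, dir flips to −; running = −1198.5114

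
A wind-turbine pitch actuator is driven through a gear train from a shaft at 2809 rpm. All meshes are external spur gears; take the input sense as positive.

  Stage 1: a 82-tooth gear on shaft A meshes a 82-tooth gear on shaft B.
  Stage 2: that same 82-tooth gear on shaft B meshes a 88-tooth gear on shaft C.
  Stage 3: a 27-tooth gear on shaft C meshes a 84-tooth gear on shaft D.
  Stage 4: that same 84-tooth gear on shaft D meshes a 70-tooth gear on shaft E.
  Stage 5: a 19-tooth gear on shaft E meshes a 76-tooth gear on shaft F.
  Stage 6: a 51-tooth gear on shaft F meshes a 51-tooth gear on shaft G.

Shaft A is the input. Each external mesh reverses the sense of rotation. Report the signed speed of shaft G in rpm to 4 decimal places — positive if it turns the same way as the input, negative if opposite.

Stage 1 [82T→82T]: ω = 2809.0000×82/82 = 2809.0000 rpm, dir flips to −; running = −2809.0000
Stage 2 [82T→88T]: ω = 2809.0000×82/88 = 2617.4773 rpm, dir flips to +; running = +2617.4773
Stage 3 [27T→84T]: ω = 2617.4773×27/84 = 841.3320 rpm, dir flips to −; running = −841.3320
Stage 4 [84T→70T]: ω = 841.3320×84/70 = 1009.5984 rpm, dir flips to +; running = +1009.5984
Stage 5 [19T→76T]: ω = 1009.5984×19/76 = 252.3996 rpm, dir flips to −; running = −252.3996
Stage 6 [51T→51T]: ω = 252.3996×51/51 = 252.3996 rpm, dir flips to +; running = +252.3996

+252.3996 rpm (same as input, |ω| = 252.3996 rpm)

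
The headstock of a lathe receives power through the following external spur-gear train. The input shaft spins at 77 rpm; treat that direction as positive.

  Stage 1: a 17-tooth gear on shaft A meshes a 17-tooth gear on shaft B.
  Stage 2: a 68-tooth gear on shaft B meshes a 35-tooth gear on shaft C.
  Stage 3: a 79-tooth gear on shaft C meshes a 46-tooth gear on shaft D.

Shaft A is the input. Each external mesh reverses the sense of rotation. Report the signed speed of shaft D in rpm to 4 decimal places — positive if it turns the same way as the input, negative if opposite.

-256.9217 rpm (opposite to input, |ω| = 256.9217 rpm)

Stage 1 [17T→17T]: ω = 77.0000×17/17 = 77.0000 rpm, dir flips to −; running = −77.0000
Stage 2 [68T→35T]: ω = 77.0000×68/35 = 149.6000 rpm, dir flips to +; running = +149.6000
Stage 3 [79T→46T]: ω = 149.6000×79/46 = 256.9217 rpm, dir flips to −; running = −256.9217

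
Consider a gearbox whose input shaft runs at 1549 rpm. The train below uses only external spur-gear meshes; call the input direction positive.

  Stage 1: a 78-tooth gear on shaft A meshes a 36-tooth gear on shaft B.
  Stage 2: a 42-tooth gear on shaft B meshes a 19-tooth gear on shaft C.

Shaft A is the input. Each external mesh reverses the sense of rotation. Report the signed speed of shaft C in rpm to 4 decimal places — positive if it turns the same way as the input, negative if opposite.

+7418.8947 rpm (same as input, |ω| = 7418.8947 rpm)

Stage 1 [78T→36T]: ω = 1549.0000×78/36 = 3356.1667 rpm, dir flips to −; running = −3356.1667
Stage 2 [42T→19T]: ω = 3356.1667×42/19 = 7418.8947 rpm, dir flips to +; running = +7418.8947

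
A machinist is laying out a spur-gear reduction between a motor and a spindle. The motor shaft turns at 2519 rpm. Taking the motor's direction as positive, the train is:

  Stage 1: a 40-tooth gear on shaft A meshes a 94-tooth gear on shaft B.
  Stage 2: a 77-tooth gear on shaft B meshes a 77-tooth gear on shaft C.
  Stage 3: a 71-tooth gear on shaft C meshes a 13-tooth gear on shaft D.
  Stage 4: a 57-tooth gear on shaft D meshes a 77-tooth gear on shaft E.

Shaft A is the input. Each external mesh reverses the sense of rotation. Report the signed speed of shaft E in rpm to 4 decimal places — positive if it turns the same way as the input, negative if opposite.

+4333.7059 rpm (same as input, |ω| = 4333.7059 rpm)

Stage 1 [40T→94T]: ω = 2519.0000×40/94 = 1071.9149 rpm, dir flips to −; running = −1071.9149
Stage 2 [77T→77T]: ω = 1071.9149×77/77 = 1071.9149 rpm, dir flips to +; running = +1071.9149
Stage 3 [71T→13T]: ω = 1071.9149×71/13 = 5854.3044 rpm, dir flips to −; running = −5854.3044
Stage 4 [57T→77T]: ω = 5854.3044×57/77 = 4333.7059 rpm, dir flips to +; running = +4333.7059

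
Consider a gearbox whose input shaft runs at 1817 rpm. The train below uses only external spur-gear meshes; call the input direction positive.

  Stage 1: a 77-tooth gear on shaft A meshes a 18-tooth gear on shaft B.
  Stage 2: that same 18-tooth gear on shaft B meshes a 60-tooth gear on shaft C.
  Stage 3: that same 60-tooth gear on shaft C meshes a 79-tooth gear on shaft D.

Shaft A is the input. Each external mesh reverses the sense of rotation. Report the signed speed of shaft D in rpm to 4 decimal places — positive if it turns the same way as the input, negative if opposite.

Stage 1 [77T→18T]: ω = 1817.0000×77/18 = 7772.7222 rpm, dir flips to −; running = −7772.7222
Stage 2 [18T→60T]: ω = 7772.7222×18/60 = 2331.8167 rpm, dir flips to +; running = +2331.8167
Stage 3 [60T→79T]: ω = 2331.8167×60/79 = 1771.0000 rpm, dir flips to −; running = −1771.0000

-1771.0000 rpm (opposite to input, |ω| = 1771.0000 rpm)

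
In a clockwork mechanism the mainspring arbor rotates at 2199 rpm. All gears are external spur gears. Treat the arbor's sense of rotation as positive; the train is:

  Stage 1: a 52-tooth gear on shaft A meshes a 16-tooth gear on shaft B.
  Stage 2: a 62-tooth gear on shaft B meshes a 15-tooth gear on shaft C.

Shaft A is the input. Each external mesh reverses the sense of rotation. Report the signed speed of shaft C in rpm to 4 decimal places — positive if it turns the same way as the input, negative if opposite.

Stage 1 [52T→16T]: ω = 2199.0000×52/16 = 7146.7500 rpm, dir flips to −; running = −7146.7500
Stage 2 [62T→15T]: ω = 7146.7500×62/15 = 29539.9000 rpm, dir flips to +; running = +29539.9000

+29539.9000 rpm (same as input, |ω| = 29539.9000 rpm)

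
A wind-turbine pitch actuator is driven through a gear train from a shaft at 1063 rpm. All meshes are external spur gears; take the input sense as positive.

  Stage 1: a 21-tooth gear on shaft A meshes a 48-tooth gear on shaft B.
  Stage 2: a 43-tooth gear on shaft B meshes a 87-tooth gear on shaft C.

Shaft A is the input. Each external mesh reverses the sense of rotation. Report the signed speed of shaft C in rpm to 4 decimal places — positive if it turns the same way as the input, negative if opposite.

Stage 1 [21T→48T]: ω = 1063.0000×21/48 = 465.0625 rpm, dir flips to −; running = −465.0625
Stage 2 [43T→87T]: ω = 465.0625×43/87 = 229.8585 rpm, dir flips to +; running = +229.8585

+229.8585 rpm (same as input, |ω| = 229.8585 rpm)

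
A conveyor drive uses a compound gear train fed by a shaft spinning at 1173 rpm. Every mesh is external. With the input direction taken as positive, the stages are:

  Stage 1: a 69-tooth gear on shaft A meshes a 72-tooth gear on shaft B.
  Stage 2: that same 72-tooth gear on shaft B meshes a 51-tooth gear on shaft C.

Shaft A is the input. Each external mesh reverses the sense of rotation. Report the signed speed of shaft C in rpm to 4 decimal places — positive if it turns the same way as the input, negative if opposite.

+1587.0000 rpm (same as input, |ω| = 1587.0000 rpm)

Stage 1 [69T→72T]: ω = 1173.0000×69/72 = 1124.1250 rpm, dir flips to −; running = −1124.1250
Stage 2 [72T→51T]: ω = 1124.1250×72/51 = 1587.0000 rpm, dir flips to +; running = +1587.0000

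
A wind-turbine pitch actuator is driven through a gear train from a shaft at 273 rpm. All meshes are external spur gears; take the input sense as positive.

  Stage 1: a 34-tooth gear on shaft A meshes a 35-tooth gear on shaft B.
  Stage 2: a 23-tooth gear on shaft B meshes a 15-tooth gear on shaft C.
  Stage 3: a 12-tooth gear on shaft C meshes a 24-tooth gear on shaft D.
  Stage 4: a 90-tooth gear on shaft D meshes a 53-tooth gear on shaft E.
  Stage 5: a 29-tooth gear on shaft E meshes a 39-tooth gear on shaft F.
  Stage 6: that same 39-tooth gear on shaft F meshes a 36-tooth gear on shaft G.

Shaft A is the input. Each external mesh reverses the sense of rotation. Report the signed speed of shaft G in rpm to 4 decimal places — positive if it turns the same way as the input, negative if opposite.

+278.1264 rpm (same as input, |ω| = 278.1264 rpm)

Stage 1 [34T→35T]: ω = 273.0000×34/35 = 265.2000 rpm, dir flips to −; running = −265.2000
Stage 2 [23T→15T]: ω = 265.2000×23/15 = 406.6400 rpm, dir flips to +; running = +406.6400
Stage 3 [12T→24T]: ω = 406.6400×12/24 = 203.3200 rpm, dir flips to −; running = −203.3200
Stage 4 [90T→53T]: ω = 203.3200×90/53 = 345.2604 rpm, dir flips to +; running = +345.2604
Stage 5 [29T→39T]: ω = 345.2604×29/39 = 256.7321 rpm, dir flips to −; running = −256.7321
Stage 6 [39T→36T]: ω = 256.7321×39/36 = 278.1264 rpm, dir flips to +; running = +278.1264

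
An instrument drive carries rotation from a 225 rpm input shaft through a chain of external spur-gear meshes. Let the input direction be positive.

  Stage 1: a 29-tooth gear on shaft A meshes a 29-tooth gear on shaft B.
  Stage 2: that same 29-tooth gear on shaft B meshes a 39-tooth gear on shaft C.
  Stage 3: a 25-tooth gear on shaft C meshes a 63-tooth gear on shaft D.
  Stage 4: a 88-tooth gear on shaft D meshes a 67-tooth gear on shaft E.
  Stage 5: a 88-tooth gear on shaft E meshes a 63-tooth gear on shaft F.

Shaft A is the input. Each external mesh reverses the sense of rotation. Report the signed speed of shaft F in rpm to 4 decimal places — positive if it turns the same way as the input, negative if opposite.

-121.8051 rpm (opposite to input, |ω| = 121.8051 rpm)

Stage 1 [29T→29T]: ω = 225.0000×29/29 = 225.0000 rpm, dir flips to −; running = −225.0000
Stage 2 [29T→39T]: ω = 225.0000×29/39 = 167.3077 rpm, dir flips to +; running = +167.3077
Stage 3 [25T→63T]: ω = 167.3077×25/63 = 66.3919 rpm, dir flips to −; running = −66.3919
Stage 4 [88T→67T]: ω = 66.3919×88/67 = 87.2014 rpm, dir flips to +; running = +87.2014
Stage 5 [88T→63T]: ω = 87.2014×88/63 = 121.8051 rpm, dir flips to −; running = −121.8051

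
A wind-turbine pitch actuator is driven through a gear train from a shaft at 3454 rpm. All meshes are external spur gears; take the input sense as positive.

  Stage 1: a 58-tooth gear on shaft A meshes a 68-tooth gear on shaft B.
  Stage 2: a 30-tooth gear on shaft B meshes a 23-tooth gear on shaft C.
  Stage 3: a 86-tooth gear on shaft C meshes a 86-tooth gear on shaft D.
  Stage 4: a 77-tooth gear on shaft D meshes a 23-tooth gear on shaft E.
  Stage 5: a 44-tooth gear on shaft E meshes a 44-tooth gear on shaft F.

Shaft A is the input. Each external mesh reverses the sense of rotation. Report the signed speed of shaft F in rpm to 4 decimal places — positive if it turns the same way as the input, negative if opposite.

-12864.6425 rpm (opposite to input, |ω| = 12864.6425 rpm)

Stage 1 [58T→68T]: ω = 3454.0000×58/68 = 2946.0588 rpm, dir flips to −; running = −2946.0588
Stage 2 [30T→23T]: ω = 2946.0588×30/23 = 3842.6854 rpm, dir flips to +; running = +3842.6854
Stage 3 [86T→86T]: ω = 3842.6854×86/86 = 3842.6854 rpm, dir flips to −; running = −3842.6854
Stage 4 [77T→23T]: ω = 3842.6854×77/23 = 12864.6425 rpm, dir flips to +; running = +12864.6425
Stage 5 [44T→44T]: ω = 12864.6425×44/44 = 12864.6425 rpm, dir flips to −; running = −12864.6425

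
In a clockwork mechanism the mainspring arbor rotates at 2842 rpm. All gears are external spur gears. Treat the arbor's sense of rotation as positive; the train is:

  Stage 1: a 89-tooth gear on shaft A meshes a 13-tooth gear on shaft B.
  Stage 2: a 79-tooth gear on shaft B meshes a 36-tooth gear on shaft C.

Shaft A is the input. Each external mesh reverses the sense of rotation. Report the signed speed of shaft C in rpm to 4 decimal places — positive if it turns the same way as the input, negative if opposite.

Stage 1 [89T→13T]: ω = 2842.0000×89/13 = 19456.7692 rpm, dir flips to −; running = −19456.7692
Stage 2 [79T→36T]: ω = 19456.7692×79/36 = 42696.7991 rpm, dir flips to +; running = +42696.7991

+42696.7991 rpm (same as input, |ω| = 42696.7991 rpm)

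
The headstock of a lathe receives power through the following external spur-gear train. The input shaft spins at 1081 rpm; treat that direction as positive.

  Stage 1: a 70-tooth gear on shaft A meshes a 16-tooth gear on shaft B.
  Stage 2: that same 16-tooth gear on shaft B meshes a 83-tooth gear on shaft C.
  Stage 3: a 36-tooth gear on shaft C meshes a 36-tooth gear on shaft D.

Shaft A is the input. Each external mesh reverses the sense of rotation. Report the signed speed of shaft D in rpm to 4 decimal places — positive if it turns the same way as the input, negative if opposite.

Stage 1 [70T→16T]: ω = 1081.0000×70/16 = 4729.3750 rpm, dir flips to −; running = −4729.3750
Stage 2 [16T→83T]: ω = 4729.3750×16/83 = 911.6867 rpm, dir flips to +; running = +911.6867
Stage 3 [36T→36T]: ω = 911.6867×36/36 = 911.6867 rpm, dir flips to −; running = −911.6867

-911.6867 rpm (opposite to input, |ω| = 911.6867 rpm)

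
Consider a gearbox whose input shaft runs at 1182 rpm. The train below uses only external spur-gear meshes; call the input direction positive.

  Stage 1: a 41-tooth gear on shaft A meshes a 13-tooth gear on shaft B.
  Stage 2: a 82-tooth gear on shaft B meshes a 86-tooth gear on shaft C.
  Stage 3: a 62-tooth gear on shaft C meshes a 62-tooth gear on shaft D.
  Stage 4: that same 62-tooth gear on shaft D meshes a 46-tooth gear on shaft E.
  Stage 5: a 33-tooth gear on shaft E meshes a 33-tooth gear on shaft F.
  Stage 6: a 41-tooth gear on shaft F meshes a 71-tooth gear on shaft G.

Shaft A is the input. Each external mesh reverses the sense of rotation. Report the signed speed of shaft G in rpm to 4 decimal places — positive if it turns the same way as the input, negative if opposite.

Stage 1 [41T→13T]: ω = 1182.0000×41/13 = 3727.8462 rpm, dir flips to −; running = −3727.8462
Stage 2 [82T→86T]: ω = 3727.8462×82/86 = 3554.4580 rpm, dir flips to +; running = +3554.4580
Stage 3 [62T→62T]: ω = 3554.4580×62/62 = 3554.4580 rpm, dir flips to −; running = −3554.4580
Stage 4 [62T→46T]: ω = 3554.4580×62/46 = 4790.7912 rpm, dir flips to +; running = +4790.7912
Stage 5 [33T→33T]: ω = 4790.7912×33/33 = 4790.7912 rpm, dir flips to −; running = −4790.7912
Stage 6 [41T→71T]: ω = 4790.7912×41/71 = 2766.5132 rpm, dir flips to +; running = +2766.5132

+2766.5132 rpm (same as input, |ω| = 2766.5132 rpm)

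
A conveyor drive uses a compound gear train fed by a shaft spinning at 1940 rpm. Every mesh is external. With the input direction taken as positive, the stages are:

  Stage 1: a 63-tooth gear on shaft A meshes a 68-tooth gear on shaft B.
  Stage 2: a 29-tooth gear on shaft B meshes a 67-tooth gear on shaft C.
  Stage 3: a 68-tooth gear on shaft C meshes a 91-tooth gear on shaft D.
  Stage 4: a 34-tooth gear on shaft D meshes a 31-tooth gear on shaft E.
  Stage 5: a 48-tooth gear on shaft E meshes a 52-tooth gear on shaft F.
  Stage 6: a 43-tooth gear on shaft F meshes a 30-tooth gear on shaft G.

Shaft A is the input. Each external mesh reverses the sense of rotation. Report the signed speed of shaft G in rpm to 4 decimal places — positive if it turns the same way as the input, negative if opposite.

+843.5802 rpm (same as input, |ω| = 843.5802 rpm)

Stage 1 [63T→68T]: ω = 1940.0000×63/68 = 1797.3529 rpm, dir flips to −; running = −1797.3529
Stage 2 [29T→67T]: ω = 1797.3529×29/67 = 777.9587 rpm, dir flips to +; running = +777.9587
Stage 3 [68T→91T]: ω = 777.9587×68/91 = 581.3318 rpm, dir flips to −; running = −581.3318
Stage 4 [34T→31T]: ω = 581.3318×34/31 = 637.5897 rpm, dir flips to +; running = +637.5897
Stage 5 [48T→52T]: ω = 637.5897×48/52 = 588.5444 rpm, dir flips to −; running = −588.5444
Stage 6 [43T→30T]: ω = 588.5444×43/30 = 843.5802 rpm, dir flips to +; running = +843.5802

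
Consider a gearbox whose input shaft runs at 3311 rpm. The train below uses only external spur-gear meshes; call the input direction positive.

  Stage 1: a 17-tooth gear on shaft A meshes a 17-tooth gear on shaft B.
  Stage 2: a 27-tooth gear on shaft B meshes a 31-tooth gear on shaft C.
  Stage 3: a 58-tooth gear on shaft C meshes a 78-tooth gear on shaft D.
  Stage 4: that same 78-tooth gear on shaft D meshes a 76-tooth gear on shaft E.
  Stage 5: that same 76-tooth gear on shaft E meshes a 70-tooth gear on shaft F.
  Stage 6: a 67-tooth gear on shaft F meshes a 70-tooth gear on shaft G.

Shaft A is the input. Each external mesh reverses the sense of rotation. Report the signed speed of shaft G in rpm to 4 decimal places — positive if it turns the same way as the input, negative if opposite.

Stage 1 [17T→17T]: ω = 3311.0000×17/17 = 3311.0000 rpm, dir flips to −; running = −3311.0000
Stage 2 [27T→31T]: ω = 3311.0000×27/31 = 2883.7742 rpm, dir flips to +; running = +2883.7742
Stage 3 [58T→78T]: ω = 2883.7742×58/78 = 2144.3449 rpm, dir flips to −; running = −2144.3449
Stage 4 [78T→76T]: ω = 2144.3449×78/76 = 2200.7750 rpm, dir flips to +; running = +2200.7750
Stage 5 [76T→70T]: ω = 2200.7750×76/70 = 2389.4129 rpm, dir flips to −; running = −2389.4129
Stage 6 [67T→70T]: ω = 2389.4129×67/70 = 2287.0095 rpm, dir flips to +; running = +2287.0095

+2287.0095 rpm (same as input, |ω| = 2287.0095 rpm)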